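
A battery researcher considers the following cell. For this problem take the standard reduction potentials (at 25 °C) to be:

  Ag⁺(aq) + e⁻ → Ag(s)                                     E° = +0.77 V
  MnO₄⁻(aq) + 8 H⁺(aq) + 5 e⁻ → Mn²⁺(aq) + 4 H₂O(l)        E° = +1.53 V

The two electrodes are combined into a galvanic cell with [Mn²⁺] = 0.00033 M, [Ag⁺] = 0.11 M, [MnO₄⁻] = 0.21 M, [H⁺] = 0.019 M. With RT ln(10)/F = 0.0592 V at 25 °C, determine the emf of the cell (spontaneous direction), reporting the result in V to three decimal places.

+0.687 V

MnO₄⁻/Mn²⁺ is the cathode (higher E°), Ag⁺/Ag the anode: E°cell = +1.53 − (+0.77) = +0.76 V, n = 5.
Overall: MnO₄⁻(aq) + 8 H⁺(aq) + 5 Ag(s) → Mn²⁺(aq) + 4 H₂O(l) + 5 Ag⁺(aq)
Q = [Mn²⁺]·[Ag⁺]^5 / ([MnO₄⁻]·[H⁺]^8); log Q = 6.173.
E = E° − (0.0592/n) log Q = +0.76 − (0.0592/5)(6.173) = +0.687 V.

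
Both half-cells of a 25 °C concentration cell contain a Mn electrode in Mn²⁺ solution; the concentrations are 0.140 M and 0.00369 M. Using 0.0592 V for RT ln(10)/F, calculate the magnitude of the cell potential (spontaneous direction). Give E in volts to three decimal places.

+0.047 V

For a concentration cell E°cell = 0. The 0.140 M side is the cathode (reduction is favoured where [Mn²⁺] is higher).
With n = 2, E = −(0.0592/2) log([Mn²⁺]ₐₙ/[Mn²⁺]꜀ₐₜ) = −(0.0592/2) log(0.00369/0.14) = −(0.0592/2)(-1.579) = +0.047 V.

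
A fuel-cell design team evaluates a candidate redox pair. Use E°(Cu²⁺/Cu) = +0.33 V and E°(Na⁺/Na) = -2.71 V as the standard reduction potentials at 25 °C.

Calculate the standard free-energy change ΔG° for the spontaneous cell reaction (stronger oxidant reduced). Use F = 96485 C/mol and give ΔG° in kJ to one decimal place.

Cu²⁺/Cu (E° = +0.33 V) is the cathode; Na⁺/Na (E° = -2.71 V) is the anode, so E°cell = +3.04 V.
Balancing electrons gives n = 2 (lcm of 2 and 1).
ΔG° = −nFE° = −(2)(96485)(+3.04) = -586,629 J = -586.6 kJ.

-586.6 kJ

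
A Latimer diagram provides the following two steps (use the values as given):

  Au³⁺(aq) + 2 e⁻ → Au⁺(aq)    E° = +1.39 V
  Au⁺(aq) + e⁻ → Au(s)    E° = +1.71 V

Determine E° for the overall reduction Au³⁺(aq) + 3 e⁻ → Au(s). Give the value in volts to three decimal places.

+1.497 V

Standard free energies of sequential steps add: ΔG°₃ = ΔG°₁ + ΔG°₂, so n₃E°₃ = n₁E°₁ + n₂E°₂.
E°₃ = (2×+1.39 + 1×+1.71) / 3 = (+4.490) / 3 = +1.497 V.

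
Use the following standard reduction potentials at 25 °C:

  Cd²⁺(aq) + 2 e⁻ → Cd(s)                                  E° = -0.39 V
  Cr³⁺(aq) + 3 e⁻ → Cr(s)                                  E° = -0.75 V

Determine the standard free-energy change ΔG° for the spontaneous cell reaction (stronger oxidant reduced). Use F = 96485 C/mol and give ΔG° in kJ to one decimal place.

-208.4 kJ

Cd²⁺/Cd (E° = -0.39 V) is the cathode; Cr³⁺/Cr (E° = -0.75 V) is the anode, so E°cell = +0.36 V.
Balancing electrons gives n = 6 (lcm of 2 and 3).
ΔG° = −nFE° = −(6)(96485)(+0.36) = -208,408 J = -208.4 kJ.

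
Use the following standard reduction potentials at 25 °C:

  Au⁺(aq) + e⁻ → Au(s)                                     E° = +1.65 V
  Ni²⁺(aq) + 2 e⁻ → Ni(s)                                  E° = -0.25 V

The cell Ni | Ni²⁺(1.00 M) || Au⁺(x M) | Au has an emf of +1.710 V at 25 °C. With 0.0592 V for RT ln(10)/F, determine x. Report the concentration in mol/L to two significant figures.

Au⁺/Au is the cathode, Ni²⁺/Ni the anode: E°cell = +1.90 V, n = 2.
Overall reaction: 2 Au⁺(aq) + Ni(s) → 2 Au(s) + Ni²⁺(aq); Q = [Ni²⁺]^1/[Au⁺]^2.
From E = E° − (0.0592/n) log Q: log Q = (E° − E)·n/0.0592 = (+1.90 − (+1.710))·2/0.0592 = 6.4189.
So 2·log[Au⁺] = 1·log(1) − log Q = 0.0000 − (6.4189) = -6.4189; log[Au⁺] = -6.4189 / 2 = -3.2094; [Au⁺] = 10^(-3.2094) ≈ 0.00062 M.

0.00062 M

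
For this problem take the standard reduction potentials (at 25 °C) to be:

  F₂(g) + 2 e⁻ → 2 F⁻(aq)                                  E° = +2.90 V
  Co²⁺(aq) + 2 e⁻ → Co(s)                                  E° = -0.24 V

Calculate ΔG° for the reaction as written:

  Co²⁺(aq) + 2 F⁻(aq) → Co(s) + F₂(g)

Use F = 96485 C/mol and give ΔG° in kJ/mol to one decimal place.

As written, Co²⁺/Co is reduced (cathode) and F₂/F⁻ is oxidised (anode), so E°cell = (-0.24) − (+2.90) = -3.14 V.
Balancing electrons gives n = 2.
ΔG° = −nFE° = −(2)(96485)(-3.14) = 605,926 J = +605.9 kJ/mol.

+605.9 kJ/mol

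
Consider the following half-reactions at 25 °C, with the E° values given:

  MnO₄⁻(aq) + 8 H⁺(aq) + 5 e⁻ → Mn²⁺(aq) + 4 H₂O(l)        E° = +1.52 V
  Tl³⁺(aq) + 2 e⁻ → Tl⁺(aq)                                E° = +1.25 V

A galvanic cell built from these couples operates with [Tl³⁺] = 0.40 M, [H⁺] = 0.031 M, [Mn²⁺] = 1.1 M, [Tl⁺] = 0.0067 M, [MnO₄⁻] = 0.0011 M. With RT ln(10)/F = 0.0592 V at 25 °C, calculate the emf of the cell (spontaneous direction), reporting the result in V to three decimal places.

+0.039 V

MnO₄⁻/Mn²⁺ is the cathode (higher E°), Tl³⁺/Tl⁺ the anode: E°cell = +1.52 − (+1.25) = +0.27 V, n = 10.
Overall: 2 MnO₄⁻(aq) + 16 H⁺(aq) + 5 Tl⁺(aq) → 2 Mn²⁺(aq) + 8 H₂O(l) + 5 Tl³⁺(aq)
Q = [Mn²⁺]^2·[Tl³⁺]^5 / ([MnO₄⁻]^2·[H⁺]^16·[Tl⁺]^5); log Q = 39.018.
E = E° − (0.0592/n) log Q = +0.27 − (0.0592/10)(39.018) = +0.039 V.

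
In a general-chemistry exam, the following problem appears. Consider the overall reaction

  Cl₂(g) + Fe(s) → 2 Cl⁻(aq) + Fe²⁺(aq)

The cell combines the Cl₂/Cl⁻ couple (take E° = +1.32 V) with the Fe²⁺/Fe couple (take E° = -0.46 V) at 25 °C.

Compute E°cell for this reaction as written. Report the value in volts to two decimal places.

+1.78 V

The Cl₂/Cl⁻ couple has the higher reduction potential, so it is the cathode; Fe²⁺/Fe is oxidised at the anode.
E°cell = E°(cathode) − E°(anode) = (+1.32) − (-0.46) = +1.78 V.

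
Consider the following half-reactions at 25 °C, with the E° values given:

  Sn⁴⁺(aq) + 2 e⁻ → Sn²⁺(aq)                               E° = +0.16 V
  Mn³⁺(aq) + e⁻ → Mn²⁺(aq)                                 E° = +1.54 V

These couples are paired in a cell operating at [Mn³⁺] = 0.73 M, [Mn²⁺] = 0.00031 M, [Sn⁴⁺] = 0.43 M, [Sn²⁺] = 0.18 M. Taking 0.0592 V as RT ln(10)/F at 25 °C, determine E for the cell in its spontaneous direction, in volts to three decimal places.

+1.568 V

Mn³⁺/Mn²⁺ is the cathode (higher E°), Sn⁴⁺/Sn²⁺ the anode: E°cell = +1.54 − (+0.16) = +1.38 V, n = 2.
Overall: 2 Mn³⁺(aq) + Sn²⁺(aq) → 2 Mn²⁺(aq) + Sn⁴⁺(aq)
Q = [Mn²⁺]^2·[Sn⁴⁺] / ([Mn³⁺]^2·[Sn²⁺]); log Q = -6.366.
E = E° − (0.0592/n) log Q = +1.38 − (0.0592/2)(-6.366) = +1.568 V.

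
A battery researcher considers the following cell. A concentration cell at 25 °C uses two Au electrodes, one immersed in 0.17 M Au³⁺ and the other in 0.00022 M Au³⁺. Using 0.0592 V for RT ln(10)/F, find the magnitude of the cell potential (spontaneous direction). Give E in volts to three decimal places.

+0.057 V

For a concentration cell E°cell = 0. The 0.17 M side is the cathode (reduction is favoured where [Au³⁺] is higher).
With n = 3, E = −(0.0592/3) log([Au³⁺]ₐₙ/[Au³⁺]꜀ₐₜ) = −(0.0592/3) log(0.00022/0.17) = −(0.0592/3)(-2.888) = +0.057 V.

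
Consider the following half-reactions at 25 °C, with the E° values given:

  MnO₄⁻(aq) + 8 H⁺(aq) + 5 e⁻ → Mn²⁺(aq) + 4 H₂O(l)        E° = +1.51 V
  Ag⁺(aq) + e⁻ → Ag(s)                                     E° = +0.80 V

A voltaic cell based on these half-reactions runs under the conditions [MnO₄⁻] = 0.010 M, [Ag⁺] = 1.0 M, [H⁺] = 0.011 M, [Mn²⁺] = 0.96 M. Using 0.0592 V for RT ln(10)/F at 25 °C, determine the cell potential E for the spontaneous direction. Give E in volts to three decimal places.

+0.501 V

MnO₄⁻/Mn²⁺ is the cathode (higher E°), Ag⁺/Ag the anode: E°cell = +1.51 − (+0.80) = +0.71 V, n = 5.
Overall: MnO₄⁻(aq) + 8 H⁺(aq) + 5 Ag(s) → Mn²⁺(aq) + 4 H₂O(l) + 5 Ag⁺(aq)
Q = [Mn²⁺]·[Ag⁺]^5 / ([MnO₄⁻]·[H⁺]^8); log Q = 17.651.
E = E° − (0.0592/n) log Q = +0.71 − (0.0592/5)(17.651) = +0.501 V.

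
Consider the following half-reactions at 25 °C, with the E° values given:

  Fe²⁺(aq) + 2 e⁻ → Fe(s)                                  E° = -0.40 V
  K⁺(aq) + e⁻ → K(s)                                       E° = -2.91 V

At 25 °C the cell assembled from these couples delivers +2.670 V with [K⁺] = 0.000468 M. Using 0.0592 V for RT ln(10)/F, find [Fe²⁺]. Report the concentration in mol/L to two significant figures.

Fe²⁺/Fe is the cathode, K⁺/K the anode: E°cell = +2.51 V, n = 2.
Overall reaction: Fe²⁺(aq) + 2 K(s) → Fe(s) + 2 K⁺(aq); Q = [K⁺]^2/[Fe²⁺]^1.
From E = E° − (0.0592/n) log Q: log Q = (E° − E)·n/0.0592 = (+2.51 − (+2.670))·2/0.0592 = -5.4054.
So 1·log[Fe²⁺] = 2·log(0.000468) − log Q = -6.6595 − (-5.4054) = -1.2541; [Fe²⁺] = 10^(-1.2541) ≈ 0.056 M.

0.056 M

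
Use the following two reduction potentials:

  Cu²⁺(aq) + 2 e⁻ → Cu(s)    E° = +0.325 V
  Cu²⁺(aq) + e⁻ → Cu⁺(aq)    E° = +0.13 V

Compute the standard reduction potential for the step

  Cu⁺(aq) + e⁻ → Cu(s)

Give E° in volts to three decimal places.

Sequential free energies add, so n₃E°₃ = n₁E°₁ + n₂E°₂.
With n₃ = 2, and the known step contributing 1×(+0.13) V, the unknown satisfies 1·E° = 2×(+0.325) − 1×(+0.13) = +0.520.
E° = +0.520 / 1 = +0.520 V.

+0.520 V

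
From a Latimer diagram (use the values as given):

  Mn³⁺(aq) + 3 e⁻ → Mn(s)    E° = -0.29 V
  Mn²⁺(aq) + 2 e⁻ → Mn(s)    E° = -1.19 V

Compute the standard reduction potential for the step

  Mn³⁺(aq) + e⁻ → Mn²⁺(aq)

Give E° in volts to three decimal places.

Sequential free energies add, so n₃E°₃ = n₁E°₁ + n₂E°₂.
With n₃ = 3, and the known step contributing 2×(-1.19) V, the unknown satisfies 1·E° = 3×(-0.29) − 2×(-1.19) = +1.510.
E° = +1.510 / 1 = +1.510 V.

+1.510 V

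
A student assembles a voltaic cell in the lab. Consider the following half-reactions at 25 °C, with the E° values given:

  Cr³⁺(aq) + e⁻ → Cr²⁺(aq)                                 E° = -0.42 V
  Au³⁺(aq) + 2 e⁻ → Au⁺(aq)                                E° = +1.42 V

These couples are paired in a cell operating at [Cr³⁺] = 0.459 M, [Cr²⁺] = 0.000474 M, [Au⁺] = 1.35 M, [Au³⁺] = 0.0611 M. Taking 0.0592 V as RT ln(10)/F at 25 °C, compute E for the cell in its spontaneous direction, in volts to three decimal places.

Au³⁺/Au⁺ is the cathode (higher E°), Cr³⁺/Cr²⁺ the anode: E°cell = +1.42 − (-0.42) = +1.84 V, n = 2.
Overall: Au³⁺(aq) + 2 Cr²⁺(aq) → Au⁺(aq) + 2 Cr³⁺(aq)
Q = [Au⁺]·[Cr³⁺]^2 / ([Au³⁺]·[Cr²⁺]^2); log Q = 7.316.
E = E° − (0.0592/n) log Q = +1.84 − (0.0592/2)(7.316) = +1.623 V.

+1.623 V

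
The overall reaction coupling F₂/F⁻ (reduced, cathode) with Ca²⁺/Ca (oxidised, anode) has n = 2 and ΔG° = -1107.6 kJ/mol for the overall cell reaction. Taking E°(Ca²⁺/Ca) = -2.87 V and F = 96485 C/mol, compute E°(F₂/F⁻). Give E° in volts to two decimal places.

E°cell = −ΔG°/(nF) = −(-1107.6×10³)/((2)(96485)) = +5.740 V.
Since F₂/F⁻ is the cathode and Ca²⁺/Ca the anode, E°cell = E°(F₂/F⁻) − E°(Ca²⁺/Ca).
So E°(F₂/F⁻) = E°cell + E°(Ca²⁺/Ca) = +5.740 + (-2.87) = +2.87 V.

+2.87 V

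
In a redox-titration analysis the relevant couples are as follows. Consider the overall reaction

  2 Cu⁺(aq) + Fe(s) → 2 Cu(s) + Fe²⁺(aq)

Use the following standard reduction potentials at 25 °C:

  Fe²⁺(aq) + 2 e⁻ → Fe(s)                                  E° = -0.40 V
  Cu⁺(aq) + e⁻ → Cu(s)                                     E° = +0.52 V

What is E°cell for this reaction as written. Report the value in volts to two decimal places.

+0.92 V

The Cu⁺/Cu couple has the higher reduction potential, so it is the cathode; Fe²⁺/Fe is oxidised at the anode.
E°cell = E°(cathode) − E°(anode) = (+0.52) − (-0.40) = +0.92 V.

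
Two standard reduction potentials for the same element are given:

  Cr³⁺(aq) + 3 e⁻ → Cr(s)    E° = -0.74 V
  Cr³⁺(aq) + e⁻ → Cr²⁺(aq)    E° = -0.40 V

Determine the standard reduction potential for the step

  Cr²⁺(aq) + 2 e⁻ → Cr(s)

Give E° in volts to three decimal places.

Sequential free energies add, so n₃E°₃ = n₁E°₁ + n₂E°₂.
With n₃ = 3, and the known step contributing 1×(-0.40) V, the unknown satisfies 2·E° = 3×(-0.74) − 1×(-0.40) = -1.820.
E° = -1.820 / 2 = -0.910 V.

-0.910 V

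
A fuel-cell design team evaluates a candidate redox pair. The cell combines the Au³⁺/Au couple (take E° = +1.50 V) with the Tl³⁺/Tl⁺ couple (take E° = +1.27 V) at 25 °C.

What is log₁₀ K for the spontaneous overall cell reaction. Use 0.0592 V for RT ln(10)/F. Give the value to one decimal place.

23.3

Cathode: Au³⁺/Au; anode: Tl³⁺/Tl⁺. E°cell = +0.23 V, n = 6.
log K = nE°cell / 0.0592 = (6)(+0.23) / 0.0592 = 23.3.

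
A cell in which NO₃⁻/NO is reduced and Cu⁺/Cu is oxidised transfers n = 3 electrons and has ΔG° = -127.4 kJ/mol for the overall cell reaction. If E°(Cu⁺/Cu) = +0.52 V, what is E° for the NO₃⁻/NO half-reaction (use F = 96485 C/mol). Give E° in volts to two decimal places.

+0.96 V

E°cell = −ΔG°/(nF) = −(-127.4×10³)/((3)(96485)) = +0.440 V.
Since NO₃⁻/NO is the cathode and Cu⁺/Cu the anode, E°cell = E°(NO₃⁻/NO) − E°(Cu⁺/Cu).
So E°(NO₃⁻/NO) = E°cell + E°(Cu⁺/Cu) = +0.440 + (+0.52) = +0.96 V.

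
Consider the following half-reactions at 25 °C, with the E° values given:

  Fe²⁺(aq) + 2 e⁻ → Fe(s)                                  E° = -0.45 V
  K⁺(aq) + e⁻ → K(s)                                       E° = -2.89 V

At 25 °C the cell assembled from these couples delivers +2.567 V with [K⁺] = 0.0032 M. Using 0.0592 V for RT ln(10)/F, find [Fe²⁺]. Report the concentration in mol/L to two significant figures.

0.20 M

Fe²⁺/Fe is the cathode, K⁺/K the anode: E°cell = +2.44 V, n = 2.
Overall reaction: Fe²⁺(aq) + 2 K(s) → Fe(s) + 2 K⁺(aq); Q = [K⁺]^2/[Fe²⁺]^1.
From E = E° − (0.0592/n) log Q: log Q = (E° − E)·n/0.0592 = (+2.44 − (+2.567))·2/0.0592 = -4.2905.
So 1·log[Fe²⁺] = 2·log(0.0032) − log Q = -4.9897 − (-4.2905) = -0.6992; [Fe²⁺] = 10^(-0.6992) ≈ 0.20 M.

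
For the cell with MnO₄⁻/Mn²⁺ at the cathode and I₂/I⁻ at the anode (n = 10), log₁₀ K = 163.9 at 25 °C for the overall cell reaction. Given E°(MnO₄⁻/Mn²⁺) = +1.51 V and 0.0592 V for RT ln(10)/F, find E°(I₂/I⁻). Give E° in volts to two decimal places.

+0.54 V

E°cell = (0.0592/n)·log K = (0.0592/10)(163.9) = +0.970 V.
Since MnO₄⁻/Mn²⁺ is the cathode and I₂/I⁻ the anode, E°cell = E°(MnO₄⁻/Mn²⁺) − E°(I₂/I⁻).
So E°(I₂/I⁻) = E°(MnO₄⁻/Mn²⁺) − E°cell = (+1.51) − (+0.970) = +0.54 V.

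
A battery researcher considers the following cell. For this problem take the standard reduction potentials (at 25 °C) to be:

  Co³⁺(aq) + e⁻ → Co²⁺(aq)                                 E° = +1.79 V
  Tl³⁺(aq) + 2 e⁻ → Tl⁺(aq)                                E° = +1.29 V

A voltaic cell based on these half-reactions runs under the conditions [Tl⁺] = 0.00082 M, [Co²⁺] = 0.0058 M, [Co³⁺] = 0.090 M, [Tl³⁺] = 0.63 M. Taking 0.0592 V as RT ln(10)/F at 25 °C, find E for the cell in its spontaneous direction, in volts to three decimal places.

+0.485 V

Co³⁺/Co²⁺ is the cathode (higher E°), Tl³⁺/Tl⁺ the anode: E°cell = +1.79 − (+1.29) = +0.50 V, n = 2.
Overall: 2 Co³⁺(aq) + Tl⁺(aq) → 2 Co²⁺(aq) + Tl³⁺(aq)
Q = [Co²⁺]^2·[Tl³⁺] / ([Co³⁺]^2·[Tl⁺]); log Q = 0.504.
E = E° − (0.0592/n) log Q = +0.50 − (0.0592/2)(0.504) = +0.485 V.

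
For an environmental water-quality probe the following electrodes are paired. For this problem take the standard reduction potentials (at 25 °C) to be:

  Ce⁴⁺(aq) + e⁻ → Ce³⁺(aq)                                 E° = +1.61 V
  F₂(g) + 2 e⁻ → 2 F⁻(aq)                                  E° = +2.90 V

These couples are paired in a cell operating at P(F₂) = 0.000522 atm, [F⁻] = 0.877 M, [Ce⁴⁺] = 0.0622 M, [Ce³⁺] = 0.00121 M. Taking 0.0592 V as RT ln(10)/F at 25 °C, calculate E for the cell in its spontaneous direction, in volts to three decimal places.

+1.095 V

F₂/F⁻ is the cathode (higher E°), Ce⁴⁺/Ce³⁺ the anode: E°cell = +2.90 − (+1.61) = +1.29 V, n = 2.
Overall: F₂(g) + 2 Ce³⁺(aq) → 2 F⁻(aq) + 2 Ce⁴⁺(aq)
Q = [F⁻]^2·[Ce⁴⁺]^2 / (P(F₂)·[Ce³⁺]^2); log Q = 6.590.
E = E° − (0.0592/n) log Q = +1.29 − (0.0592/2)(6.590) = +1.095 V.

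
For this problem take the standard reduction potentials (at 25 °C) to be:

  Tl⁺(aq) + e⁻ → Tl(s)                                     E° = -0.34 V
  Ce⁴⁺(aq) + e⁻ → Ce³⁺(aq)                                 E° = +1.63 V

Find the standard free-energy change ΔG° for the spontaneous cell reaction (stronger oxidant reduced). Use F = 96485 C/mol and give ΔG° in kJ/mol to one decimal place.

Ce⁴⁺/Ce³⁺ (E° = +1.63 V) is the cathode; Tl⁺/Tl (E° = -0.34 V) is the anode, so E°cell = +1.97 V.
Balancing electrons gives n = 1 (lcm of 1 and 1).
ΔG° = −nFE° = −(1)(96485)(+1.97) = -190,075 J = -190.1 kJ/mol.

-190.1 kJ/mol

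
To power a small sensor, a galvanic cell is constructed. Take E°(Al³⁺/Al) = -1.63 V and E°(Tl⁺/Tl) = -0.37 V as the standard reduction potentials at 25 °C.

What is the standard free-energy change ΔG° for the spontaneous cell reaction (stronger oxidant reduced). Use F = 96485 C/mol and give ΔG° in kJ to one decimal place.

Tl⁺/Tl (E° = -0.37 V) is the cathode; Al³⁺/Al (E° = -1.63 V) is the anode, so E°cell = +1.26 V.
Balancing electrons gives n = 3 (lcm of 1 and 3).
ΔG° = −nFE° = −(3)(96485)(+1.26) = -364,713 J = -364.7 kJ.

-364.7 kJ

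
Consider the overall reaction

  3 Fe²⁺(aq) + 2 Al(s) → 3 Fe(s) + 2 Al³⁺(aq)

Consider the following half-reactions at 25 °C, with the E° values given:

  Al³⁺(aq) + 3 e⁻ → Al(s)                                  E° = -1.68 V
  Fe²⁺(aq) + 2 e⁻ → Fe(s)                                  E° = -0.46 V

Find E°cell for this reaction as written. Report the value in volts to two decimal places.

+1.22 V

The Fe²⁺/Fe couple has the higher reduction potential, so it is the cathode; Al³⁺/Al is oxidised at the anode.
E°cell = E°(cathode) − E°(anode) = (-0.46) − (-1.68) = +1.22 V.
Since E°cell > 0, the reaction is spontaneous under standard conditions.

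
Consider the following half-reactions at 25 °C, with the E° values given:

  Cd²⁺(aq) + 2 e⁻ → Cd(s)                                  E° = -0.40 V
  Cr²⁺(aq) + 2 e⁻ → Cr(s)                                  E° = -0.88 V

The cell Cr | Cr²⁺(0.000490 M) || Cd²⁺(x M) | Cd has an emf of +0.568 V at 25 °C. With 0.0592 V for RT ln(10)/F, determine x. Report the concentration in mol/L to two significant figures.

Cd²⁺/Cd is the cathode, Cr²⁺/Cr the anode: E°cell = +0.48 V, n = 2.
Overall reaction: Cd²⁺(aq) + Cr(s) → Cd(s) + Cr²⁺(aq); Q = [Cr²⁺]^1/[Cd²⁺]^1.
From E = E° − (0.0592/n) log Q: log Q = (E° − E)·n/0.0592 = (+0.48 − (+0.568))·2/0.0592 = -2.9730.
So 1·log[Cd²⁺] = 1·log(0.00049) − log Q = -3.3098 − (-2.9730) = -0.3368; [Cd²⁺] = 10^(-0.3368) ≈ 0.46 M.

0.46 M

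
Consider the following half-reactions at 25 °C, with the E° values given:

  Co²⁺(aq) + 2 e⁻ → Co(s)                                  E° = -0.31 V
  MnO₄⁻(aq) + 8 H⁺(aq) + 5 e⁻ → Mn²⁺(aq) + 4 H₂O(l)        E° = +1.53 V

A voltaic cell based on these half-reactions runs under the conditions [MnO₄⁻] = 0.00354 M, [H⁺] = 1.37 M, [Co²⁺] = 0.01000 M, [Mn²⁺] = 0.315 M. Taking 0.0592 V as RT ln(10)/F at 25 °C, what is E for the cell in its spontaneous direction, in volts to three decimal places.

MnO₄⁻/Mn²⁺ is the cathode (higher E°), Co²⁺/Co the anode: E°cell = +1.53 − (-0.31) = +1.84 V, n = 10.
Overall: 2 MnO₄⁻(aq) + 16 H⁺(aq) + 5 Co(s) → 2 Mn²⁺(aq) + 8 H₂O(l) + 5 Co²⁺(aq)
Q = [Mn²⁺]^2·[Co²⁺]^5 / ([MnO₄⁻]^2·[H⁺]^16); log Q = -8.289.
E = E° − (0.0592/n) log Q = +1.84 − (0.0592/10)(-8.289) = +1.889 V.

+1.889 V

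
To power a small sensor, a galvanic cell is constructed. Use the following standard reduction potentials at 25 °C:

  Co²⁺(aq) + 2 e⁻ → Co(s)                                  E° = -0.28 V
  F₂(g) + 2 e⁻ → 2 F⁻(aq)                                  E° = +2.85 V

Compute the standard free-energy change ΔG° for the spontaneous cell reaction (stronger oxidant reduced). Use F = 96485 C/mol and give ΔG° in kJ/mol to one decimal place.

F₂/F⁻ (E° = +2.85 V) is the cathode; Co²⁺/Co (E° = -0.28 V) is the anode, so E°cell = +3.13 V.
Balancing electrons gives n = 2 (lcm of 2 and 2).
ΔG° = −nFE° = −(2)(96485)(+3.13) = -603,996 J = -604.0 kJ/mol.

-604.0 kJ/mol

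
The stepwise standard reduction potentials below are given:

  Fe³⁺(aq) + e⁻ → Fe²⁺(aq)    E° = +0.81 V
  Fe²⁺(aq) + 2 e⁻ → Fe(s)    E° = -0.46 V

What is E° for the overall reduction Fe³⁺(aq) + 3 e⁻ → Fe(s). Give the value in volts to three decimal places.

Adding the free-energy changes (−nFE°) of the two steps gives −n₃FE°₃ = −n₁FE°₁ − n₂FE°₂.
E°₃ = (1×+0.81 + 2×-0.46) / 3 = (-0.110) / 3 = -0.037 V.

-0.037 V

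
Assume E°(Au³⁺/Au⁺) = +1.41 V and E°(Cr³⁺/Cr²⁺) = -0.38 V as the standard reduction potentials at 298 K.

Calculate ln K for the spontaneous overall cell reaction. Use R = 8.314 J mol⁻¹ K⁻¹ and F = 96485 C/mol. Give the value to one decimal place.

Cathode: Au³⁺/Au⁺; anode: Cr³⁺/Cr²⁺. E°cell = (+1.41) − (-0.38) = +1.79 V, with n = 2.
ΔG° = −nFE° = −RT ln K, so ln K = nFE°/(RT) = (2)(96485)(+1.79) / ((8.314)(298)) = 139.417.

139.4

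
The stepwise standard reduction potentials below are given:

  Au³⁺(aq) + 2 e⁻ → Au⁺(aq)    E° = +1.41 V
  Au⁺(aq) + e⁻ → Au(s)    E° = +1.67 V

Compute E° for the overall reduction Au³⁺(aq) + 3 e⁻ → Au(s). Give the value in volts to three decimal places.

+1.497 V

Standard free energies of sequential steps add: ΔG°₃ = ΔG°₁ + ΔG°₂, so n₃E°₃ = n₁E°₁ + n₂E°₂.
E°₃ = (2×+1.41 + 1×+1.67) / 3 = (+4.490) / 3 = +1.497 V.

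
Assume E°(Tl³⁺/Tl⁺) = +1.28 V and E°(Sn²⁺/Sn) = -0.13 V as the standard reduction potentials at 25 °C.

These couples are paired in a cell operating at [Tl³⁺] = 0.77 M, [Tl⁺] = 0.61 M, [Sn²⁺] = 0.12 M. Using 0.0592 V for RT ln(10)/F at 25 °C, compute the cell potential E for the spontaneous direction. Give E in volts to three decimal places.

Tl³⁺/Tl⁺ is the cathode (higher E°), Sn²⁺/Sn the anode: E°cell = +1.28 − (-0.13) = +1.41 V, n = 2.
Overall: Tl³⁺(aq) + Sn(s) → Tl⁺(aq) + Sn²⁺(aq)
Q = [Tl⁺]·[Sn²⁺] / ([Tl³⁺]); log Q = -1.022.
E = E° − (0.0592/n) log Q = +1.41 − (0.0592/2)(-1.022) = +1.440 V.

+1.440 V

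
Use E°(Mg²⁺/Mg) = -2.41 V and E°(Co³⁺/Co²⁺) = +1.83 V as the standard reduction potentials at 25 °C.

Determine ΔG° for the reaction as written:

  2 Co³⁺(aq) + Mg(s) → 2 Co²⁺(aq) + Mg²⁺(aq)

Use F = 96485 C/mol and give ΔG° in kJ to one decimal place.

-818.2 kJ

As written, Co³⁺/Co²⁺ is reduced (cathode) and Mg²⁺/Mg is oxidised (anode), so E°cell = (+1.83) − (-2.41) = +4.24 V.
Balancing electrons gives n = 2.
ΔG° = −nFE° = −(2)(96485)(+4.24) = -818,193 J = -818.2 kJ.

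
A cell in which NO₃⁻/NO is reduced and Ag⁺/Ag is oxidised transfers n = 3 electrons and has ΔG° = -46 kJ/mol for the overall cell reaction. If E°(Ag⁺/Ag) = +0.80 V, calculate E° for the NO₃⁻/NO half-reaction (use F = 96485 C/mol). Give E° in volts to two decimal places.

E°cell = −ΔG°/(nF) = −(-46×10³)/((3)(96485)) = +0.159 V.
Since NO₃⁻/NO is the cathode and Ag⁺/Ag the anode, E°cell = E°(NO₃⁻/NO) − E°(Ag⁺/Ag).
So E°(NO₃⁻/NO) = E°cell + E°(Ag⁺/Ag) = +0.159 + (+0.80) = +0.96 V.

+0.96 V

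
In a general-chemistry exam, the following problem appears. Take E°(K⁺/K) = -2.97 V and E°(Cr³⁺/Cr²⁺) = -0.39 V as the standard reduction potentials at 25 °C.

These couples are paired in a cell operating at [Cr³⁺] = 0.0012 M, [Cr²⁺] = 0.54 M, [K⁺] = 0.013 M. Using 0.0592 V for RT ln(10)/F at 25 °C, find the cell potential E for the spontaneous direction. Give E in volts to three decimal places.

+2.535 V

Cr³⁺/Cr²⁺ is the cathode (higher E°), K⁺/K the anode: E°cell = -0.39 − (-2.97) = +2.58 V, n = 1.
Overall: Cr³⁺(aq) + K(s) → Cr²⁺(aq) + K⁺(aq)
Q = [Cr²⁺]·[K⁺] / ([Cr³⁺]); log Q = 0.767.
E = E° − (0.0592/n) log Q = +2.58 − (0.0592/1)(0.767) = +2.535 V.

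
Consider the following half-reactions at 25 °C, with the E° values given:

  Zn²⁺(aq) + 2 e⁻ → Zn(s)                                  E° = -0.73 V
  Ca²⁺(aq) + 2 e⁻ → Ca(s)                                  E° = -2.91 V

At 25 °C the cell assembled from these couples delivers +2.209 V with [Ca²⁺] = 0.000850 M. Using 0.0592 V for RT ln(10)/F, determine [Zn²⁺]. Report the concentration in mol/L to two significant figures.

0.0081 M

Zn²⁺/Zn is the cathode, Ca²⁺/Ca the anode: E°cell = +2.18 V, n = 2.
Overall reaction: Zn²⁺(aq) + Ca(s) → Zn(s) + Ca²⁺(aq); Q = [Ca²⁺]^1/[Zn²⁺]^1.
From E = E° − (0.0592/n) log Q: log Q = (E° − E)·n/0.0592 = (+2.18 − (+2.209))·2/0.0592 = -0.9797.
So 1·log[Zn²⁺] = 1·log(0.00085) − log Q = -3.0706 − (-0.9797) = -2.0909; [Zn²⁺] = 10^(-2.0909) ≈ 0.0081 M.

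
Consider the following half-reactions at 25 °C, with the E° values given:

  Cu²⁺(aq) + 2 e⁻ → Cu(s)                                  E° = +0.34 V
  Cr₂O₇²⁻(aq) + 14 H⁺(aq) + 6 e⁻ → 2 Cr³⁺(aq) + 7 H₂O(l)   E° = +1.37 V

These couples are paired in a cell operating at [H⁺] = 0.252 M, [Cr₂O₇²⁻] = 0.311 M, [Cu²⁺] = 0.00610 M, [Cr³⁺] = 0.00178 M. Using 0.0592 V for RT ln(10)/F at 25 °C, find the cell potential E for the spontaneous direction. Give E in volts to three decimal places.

+1.062 V

Cr₂O₇²⁻/Cr³⁺ is the cathode (higher E°), Cu²⁺/Cu the anode: E°cell = +1.37 − (+0.34) = +1.03 V, n = 6.
Overall: Cr₂O₇²⁻(aq) + 14 H⁺(aq) + 3 Cu(s) → 2 Cr³⁺(aq) + 7 H₂O(l) + 3 Cu²⁺(aq)
Q = [Cr³⁺]^2·[Cu²⁺]^3 / ([Cr₂O₇²⁻]·[H⁺]^14); log Q = -3.256.
E = E° − (0.0592/n) log Q = +1.03 − (0.0592/6)(-3.256) = +1.062 V.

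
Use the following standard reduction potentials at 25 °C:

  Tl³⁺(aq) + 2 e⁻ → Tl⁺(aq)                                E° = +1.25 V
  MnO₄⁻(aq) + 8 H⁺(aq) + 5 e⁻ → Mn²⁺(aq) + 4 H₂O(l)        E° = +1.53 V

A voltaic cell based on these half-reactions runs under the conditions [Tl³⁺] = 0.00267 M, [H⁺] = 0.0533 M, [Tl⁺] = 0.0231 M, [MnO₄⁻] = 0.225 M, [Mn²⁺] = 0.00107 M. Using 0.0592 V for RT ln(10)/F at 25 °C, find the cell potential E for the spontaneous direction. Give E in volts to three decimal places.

+0.215 V

MnO₄⁻/Mn²⁺ is the cathode (higher E°), Tl³⁺/Tl⁺ the anode: E°cell = +1.53 − (+1.25) = +0.28 V, n = 10.
Overall: 2 MnO₄⁻(aq) + 16 H⁺(aq) + 5 Tl⁺(aq) → 2 Mn²⁺(aq) + 8 H₂O(l) + 5 Tl³⁺(aq)
Q = [Mn²⁺]^2·[Tl³⁺]^5 / ([MnO₄⁻]^2·[H⁺]^16·[Tl⁺]^5); log Q = 11.041.
E = E° − (0.0592/n) log Q = +0.28 − (0.0592/10)(11.041) = +0.215 V.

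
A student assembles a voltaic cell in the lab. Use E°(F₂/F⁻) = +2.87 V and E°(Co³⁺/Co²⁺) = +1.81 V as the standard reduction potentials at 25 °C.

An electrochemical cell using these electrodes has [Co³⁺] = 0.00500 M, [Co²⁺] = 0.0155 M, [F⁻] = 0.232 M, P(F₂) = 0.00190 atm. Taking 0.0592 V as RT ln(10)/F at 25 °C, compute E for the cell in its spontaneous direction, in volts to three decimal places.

+1.046 V

F₂/F⁻ is the cathode (higher E°), Co³⁺/Co²⁺ the anode: E°cell = +2.87 − (+1.81) = +1.06 V, n = 2.
Overall: F₂(g) + 2 Co²⁺(aq) → 2 F⁻(aq) + 2 Co³⁺(aq)
Q = [F⁻]^2·[Co³⁺]^2 / (P(F₂)·[Co²⁺]^2); log Q = 0.469.
E = E° − (0.0592/n) log Q = +1.06 − (0.0592/2)(0.469) = +1.046 V.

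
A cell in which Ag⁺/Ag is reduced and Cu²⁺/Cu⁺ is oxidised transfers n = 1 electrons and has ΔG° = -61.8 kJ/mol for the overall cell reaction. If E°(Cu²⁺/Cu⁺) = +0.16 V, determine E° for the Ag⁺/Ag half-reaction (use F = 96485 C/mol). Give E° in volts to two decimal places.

E°cell = −ΔG°/(nF) = −(-61.8×10³)/((1)(96485)) = +0.641 V.
Since Ag⁺/Ag is the cathode and Cu²⁺/Cu⁺ the anode, E°cell = E°(Ag⁺/Ag) − E°(Cu²⁺/Cu⁺).
So E°(Ag⁺/Ag) = E°cell + E°(Cu²⁺/Cu⁺) = +0.641 + (+0.16) = +0.80 V.

+0.80 V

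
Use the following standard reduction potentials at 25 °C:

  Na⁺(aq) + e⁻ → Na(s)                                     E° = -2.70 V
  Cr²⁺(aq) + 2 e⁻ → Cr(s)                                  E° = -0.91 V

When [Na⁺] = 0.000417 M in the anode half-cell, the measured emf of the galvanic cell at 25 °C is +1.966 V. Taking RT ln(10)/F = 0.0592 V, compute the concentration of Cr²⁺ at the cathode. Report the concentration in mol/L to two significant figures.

0.15 M

Cr²⁺/Cr is the cathode, Na⁺/Na the anode: E°cell = +1.79 V, n = 2.
Overall reaction: Cr²⁺(aq) + 2 Na(s) → Cr(s) + 2 Na⁺(aq); Q = [Na⁺]^2/[Cr²⁺]^1.
From E = E° − (0.0592/n) log Q: log Q = (E° − E)·n/0.0592 = (+1.79 − (+1.966))·2/0.0592 = -5.9459.
So 1·log[Cr²⁺] = 2·log(0.000417) − log Q = -6.7597 − (-5.9459) = -0.8138; [Cr²⁺] = 10^(-0.8138) ≈ 0.15 M.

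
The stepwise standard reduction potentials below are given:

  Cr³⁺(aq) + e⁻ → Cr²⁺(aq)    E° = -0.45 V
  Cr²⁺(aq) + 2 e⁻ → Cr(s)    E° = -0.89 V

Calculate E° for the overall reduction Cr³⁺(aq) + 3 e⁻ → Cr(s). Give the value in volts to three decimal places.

-0.743 V

Adding the free-energy changes (−nFE°) of the two steps gives −n₃FE°₃ = −n₁FE°₁ − n₂FE°₂.
E°₃ = (1×-0.45 + 2×-0.89) / 3 = (-2.230) / 3 = -0.743 V.
E° values themselves are not directly additive — weighting by electron count is essential.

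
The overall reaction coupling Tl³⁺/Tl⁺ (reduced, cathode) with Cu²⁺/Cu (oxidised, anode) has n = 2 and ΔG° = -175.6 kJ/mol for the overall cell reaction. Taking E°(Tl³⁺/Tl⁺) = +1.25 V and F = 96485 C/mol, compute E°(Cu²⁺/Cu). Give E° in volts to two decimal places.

E°cell = −ΔG°/(nF) = −(-175.6×10³)/((2)(96485)) = +0.910 V.
Since Tl³⁺/Tl⁺ is the cathode and Cu²⁺/Cu the anode, E°cell = E°(Tl³⁺/Tl⁺) − E°(Cu²⁺/Cu).
So E°(Cu²⁺/Cu) = E°(Tl³⁺/Tl⁺) − E°cell = (+1.25) − (+0.910) = +0.34 V.

+0.34 V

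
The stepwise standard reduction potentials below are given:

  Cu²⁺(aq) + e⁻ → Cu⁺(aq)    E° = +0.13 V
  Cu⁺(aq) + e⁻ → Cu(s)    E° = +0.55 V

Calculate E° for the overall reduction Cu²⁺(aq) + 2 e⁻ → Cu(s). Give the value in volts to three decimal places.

+0.340 V

Adding the free-energy changes (−nFE°) of the two steps gives −n₃FE°₃ = −n₁FE°₁ − n₂FE°₂.
E°₃ = (1×+0.13 + 1×+0.55) / 2 = (+0.680) / 2 = +0.340 V.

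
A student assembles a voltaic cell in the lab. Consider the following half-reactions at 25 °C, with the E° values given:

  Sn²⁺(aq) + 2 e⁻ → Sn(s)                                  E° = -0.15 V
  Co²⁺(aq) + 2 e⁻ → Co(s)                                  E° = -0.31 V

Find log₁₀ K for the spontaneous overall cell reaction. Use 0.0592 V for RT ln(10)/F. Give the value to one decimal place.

Cathode: Sn²⁺/Sn; anode: Co²⁺/Co. E°cell = +0.16 V, n = 2.
log K = nE°cell / 0.0592 = (2)(+0.16) / 0.0592 = 5.4.

5.4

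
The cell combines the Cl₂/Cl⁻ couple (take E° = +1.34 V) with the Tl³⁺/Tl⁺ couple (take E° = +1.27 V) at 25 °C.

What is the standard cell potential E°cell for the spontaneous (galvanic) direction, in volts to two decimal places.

+0.07 V

The Cl₂/Cl⁻ couple has the higher reduction potential, so it is the cathode; Tl³⁺/Tl⁺ is oxidised at the anode.
E°cell = E°(cathode) − E°(anode) = (+1.34) − (+1.27) = +0.07 V.
Since E°cell > 0, the reaction is spontaneous under standard conditions.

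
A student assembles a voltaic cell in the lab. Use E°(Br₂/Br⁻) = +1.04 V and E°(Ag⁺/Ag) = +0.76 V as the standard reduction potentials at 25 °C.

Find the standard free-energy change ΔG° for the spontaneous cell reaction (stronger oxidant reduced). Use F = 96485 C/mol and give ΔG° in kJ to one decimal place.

Br₂/Br⁻ (E° = +1.04 V) is the cathode; Ag⁺/Ag (E° = +0.76 V) is the anode, so E°cell = +0.28 V.
Balancing electrons gives n = 2 (lcm of 2 and 1).
ΔG° = −nFE° = −(2)(96485)(+0.28) = -54,032 J = -54.0 kJ.

-54.0 kJ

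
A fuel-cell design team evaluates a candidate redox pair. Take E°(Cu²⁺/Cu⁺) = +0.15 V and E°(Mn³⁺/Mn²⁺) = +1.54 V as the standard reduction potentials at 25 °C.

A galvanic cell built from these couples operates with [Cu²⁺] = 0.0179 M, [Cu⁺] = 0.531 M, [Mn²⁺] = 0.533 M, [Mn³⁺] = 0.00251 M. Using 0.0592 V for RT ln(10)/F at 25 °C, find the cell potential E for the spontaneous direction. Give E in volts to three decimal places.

+1.339 V

Mn³⁺/Mn²⁺ is the cathode (higher E°), Cu²⁺/Cu⁺ the anode: E°cell = +1.54 − (+0.15) = +1.39 V, n = 1.
Overall: Mn³⁺(aq) + Cu⁺(aq) → Mn²⁺(aq) + Cu²⁺(aq)
Q = [Mn²⁺]·[Cu²⁺] / ([Mn³⁺]·[Cu⁺]); log Q = 0.855.
E = E° − (0.0592/n) log Q = +1.39 − (0.0592/1)(0.855) = +1.339 V.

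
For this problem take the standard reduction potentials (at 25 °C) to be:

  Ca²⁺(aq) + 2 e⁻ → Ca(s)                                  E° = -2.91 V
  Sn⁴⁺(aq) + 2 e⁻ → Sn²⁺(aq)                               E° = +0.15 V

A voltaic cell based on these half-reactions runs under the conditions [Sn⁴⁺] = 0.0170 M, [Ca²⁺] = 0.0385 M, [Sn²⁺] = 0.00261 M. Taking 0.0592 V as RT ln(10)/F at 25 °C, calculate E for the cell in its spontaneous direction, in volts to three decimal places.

Sn⁴⁺/Sn²⁺ is the cathode (higher E°), Ca²⁺/Ca the anode: E°cell = +0.15 − (-2.91) = +3.06 V, n = 2.
Overall: Sn⁴⁺(aq) + Ca(s) → Sn²⁺(aq) + Ca²⁺(aq)
Q = [Sn²⁺]·[Ca²⁺] / ([Sn⁴⁺]); log Q = -2.228.
E = E° − (0.0592/n) log Q = +3.06 − (0.0592/2)(-2.228) = +3.126 V.

+3.126 V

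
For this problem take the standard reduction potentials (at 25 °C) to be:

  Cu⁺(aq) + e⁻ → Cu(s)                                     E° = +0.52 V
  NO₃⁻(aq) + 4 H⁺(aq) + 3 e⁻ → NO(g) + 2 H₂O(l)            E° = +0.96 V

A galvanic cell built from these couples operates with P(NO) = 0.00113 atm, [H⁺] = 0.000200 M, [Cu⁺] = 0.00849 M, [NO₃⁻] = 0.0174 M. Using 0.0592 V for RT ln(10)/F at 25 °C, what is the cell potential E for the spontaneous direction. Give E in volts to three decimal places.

NO₃⁻/NO is the cathode (higher E°), Cu⁺/Cu the anode: E°cell = +0.96 − (+0.52) = +0.44 V, n = 3.
Overall: NO₃⁻(aq) + 4 H⁺(aq) + 3 Cu(s) → NO(g) + 2 H₂O(l) + 3 Cu⁺(aq)
Q = P(NO)·[Cu⁺]^3 / ([NO₃⁻]·[H⁺]^4); log Q = 7.395.
E = E° − (0.0592/n) log Q = +0.44 − (0.0592/3)(7.395) = +0.294 V.

+0.294 V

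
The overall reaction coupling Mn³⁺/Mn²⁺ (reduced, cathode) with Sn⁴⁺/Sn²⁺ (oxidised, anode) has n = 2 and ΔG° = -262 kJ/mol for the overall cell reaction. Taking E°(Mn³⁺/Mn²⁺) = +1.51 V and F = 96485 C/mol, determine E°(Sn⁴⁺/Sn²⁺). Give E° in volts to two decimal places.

+0.15 V

E°cell = −ΔG°/(nF) = −(-262×10³)/((2)(96485)) = +1.358 V.
Since Mn³⁺/Mn²⁺ is the cathode and Sn⁴⁺/Sn²⁺ the anode, E°cell = E°(Mn³⁺/Mn²⁺) − E°(Sn⁴⁺/Sn²⁺).
So E°(Sn⁴⁺/Sn²⁺) = E°(Mn³⁺/Mn²⁺) − E°cell = (+1.51) − (+1.358) = +0.15 V.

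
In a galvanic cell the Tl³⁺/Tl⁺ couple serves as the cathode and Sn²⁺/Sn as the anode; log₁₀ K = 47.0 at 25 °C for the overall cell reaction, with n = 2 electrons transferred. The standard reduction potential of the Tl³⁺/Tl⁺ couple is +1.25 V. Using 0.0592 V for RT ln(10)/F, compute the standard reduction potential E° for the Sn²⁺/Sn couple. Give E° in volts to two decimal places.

E°cell = (0.0592/n)·log K = (0.0592/2)(47.0) = +1.391 V.
Since Tl³⁺/Tl⁺ is the cathode and Sn²⁺/Sn the anode, E°cell = E°(Tl³⁺/Tl⁺) − E°(Sn²⁺/Sn).
So E°(Sn²⁺/Sn) = E°(Tl³⁺/Tl⁺) − E°cell = (+1.25) − (+1.391) = -0.14 V.

-0.14 V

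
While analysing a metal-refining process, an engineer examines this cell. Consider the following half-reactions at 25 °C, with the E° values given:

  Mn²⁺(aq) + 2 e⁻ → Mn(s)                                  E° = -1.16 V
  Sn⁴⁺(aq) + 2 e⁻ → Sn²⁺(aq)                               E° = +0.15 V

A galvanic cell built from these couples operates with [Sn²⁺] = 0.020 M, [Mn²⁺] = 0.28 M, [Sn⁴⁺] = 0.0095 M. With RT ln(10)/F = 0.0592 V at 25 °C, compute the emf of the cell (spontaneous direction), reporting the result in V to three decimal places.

+1.317 V

Sn⁴⁺/Sn²⁺ is the cathode (higher E°), Mn²⁺/Mn the anode: E°cell = +0.15 − (-1.16) = +1.31 V, n = 2.
Overall: Sn⁴⁺(aq) + Mn(s) → Sn²⁺(aq) + Mn²⁺(aq)
Q = [Sn²⁺]·[Mn²⁺] / ([Sn⁴⁺]); log Q = -0.230.
E = E° − (0.0592/n) log Q = +1.31 − (0.0592/2)(-0.230) = +1.317 V.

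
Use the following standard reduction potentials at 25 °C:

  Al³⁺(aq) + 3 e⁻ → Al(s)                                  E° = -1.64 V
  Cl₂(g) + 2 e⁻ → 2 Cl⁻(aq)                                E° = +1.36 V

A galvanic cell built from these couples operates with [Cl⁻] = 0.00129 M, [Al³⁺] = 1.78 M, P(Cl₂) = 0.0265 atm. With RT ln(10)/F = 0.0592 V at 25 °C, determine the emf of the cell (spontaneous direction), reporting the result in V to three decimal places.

Cl₂/Cl⁻ is the cathode (higher E°), Al³⁺/Al the anode: E°cell = +1.36 − (-1.64) = +3.00 V, n = 6.
Overall: 3 Cl₂(g) + 2 Al(s) → 6 Cl⁻(aq) + 2 Al³⁺(aq)
Q = [Cl⁻]^6·[Al³⁺]^2 / (P(Cl₂)^3); log Q = -12.105.
E = E° − (0.0592/n) log Q = +3.00 − (0.0592/6)(-12.105) = +3.119 V.

+3.119 V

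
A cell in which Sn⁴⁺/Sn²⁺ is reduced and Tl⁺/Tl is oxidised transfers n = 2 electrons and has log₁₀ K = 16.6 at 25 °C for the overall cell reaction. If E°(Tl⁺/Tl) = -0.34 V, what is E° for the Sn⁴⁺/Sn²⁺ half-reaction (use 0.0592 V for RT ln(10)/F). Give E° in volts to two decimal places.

E°cell = (0.0592/n)·log K = (0.0592/2)(16.6) = +0.491 V.
Since Sn⁴⁺/Sn²⁺ is the cathode and Tl⁺/Tl the anode, E°cell = E°(Sn⁴⁺/Sn²⁺) − E°(Tl⁺/Tl).
So E°(Sn⁴⁺/Sn²⁺) = E°cell + E°(Tl⁺/Tl) = +0.491 + (-0.34) = +0.15 V.

+0.15 V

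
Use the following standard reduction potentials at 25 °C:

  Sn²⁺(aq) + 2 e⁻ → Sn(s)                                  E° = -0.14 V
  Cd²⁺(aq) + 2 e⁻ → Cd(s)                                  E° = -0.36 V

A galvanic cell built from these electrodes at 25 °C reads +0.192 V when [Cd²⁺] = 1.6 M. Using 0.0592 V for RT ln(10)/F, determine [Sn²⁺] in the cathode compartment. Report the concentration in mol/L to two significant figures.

0.18 M

Sn²⁺/Sn is the cathode, Cd²⁺/Cd the anode: E°cell = +0.22 V, n = 2.
Overall reaction: Sn²⁺(aq) + Cd(s) → Sn(s) + Cd²⁺(aq); Q = [Cd²⁺]^1/[Sn²⁺]^1.
From E = E° − (0.0592/n) log Q: log Q = (E° − E)·n/0.0592 = (+0.22 − (+0.192))·2/0.0592 = 0.9459.
So 1·log[Sn²⁺] = 1·log(1.6) − log Q = 0.2041 − (0.9459) = -0.7418; [Sn²⁺] = 10^(-0.7418) ≈ 0.18 M.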